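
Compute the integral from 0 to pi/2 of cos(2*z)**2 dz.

pi/4

Use the identity cos^2(2*z) = (1 + cos(4*z))/2.
An antiderivative is F(z) = z/2 + sin(4*z)/8.
Then F(pi/2) - F(0) = (pi/4) - (0) = pi/4.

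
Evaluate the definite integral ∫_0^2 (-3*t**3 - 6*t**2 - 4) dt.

-36

By the power rule, an antiderivative is F(t) = -3*t**4/4 - 2*t**3 - 4*t.
Then F(2) - F(0) = (-36) - (0) = -36.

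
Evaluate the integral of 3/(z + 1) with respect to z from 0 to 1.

An antiderivative is F(z) = 3*log(z + 1).
Then F(1) - F(0) = (log(8)) - (0) = log(8).

log(8)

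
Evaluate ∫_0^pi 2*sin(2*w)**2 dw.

Use the identity sin^2(2*w) = (1 - cos(4*w))/2.
An antiderivative is F(w) = w - sin(4*w)/4.
Then F(pi) - F(0) = (pi) - (0) = pi.

pi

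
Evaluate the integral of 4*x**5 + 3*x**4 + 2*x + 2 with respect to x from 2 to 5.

61284/5

By the power rule, an antiderivative is F(x) = 2*x**6/3 + 3*x**5/5 + x**2 + 2*x.
Then F(5) - F(2) = (36980/3) - (1048/15) = 61284/5.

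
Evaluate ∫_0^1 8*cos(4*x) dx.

2*sin(4)

Let u = 4*x, so du = 4 dx. When x = 0, u = 0; when x = 1, u = 4.
The integral becomes 2·∫ cos(u) du from 0 to 4, with antiderivative 2*sin(u).
Back in x: F(x) = 2*sin(4*x).
Then F(1) - F(0) = (2*sin(4)) - (0) = 2*sin(4).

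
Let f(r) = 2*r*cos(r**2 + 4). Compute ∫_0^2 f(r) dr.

-sin(4) + sin(8)

Let u = r**2 + 4, so du = 2*r dr. When r = 0, u = 4; when r = 2, u = 8.
The integral becomes ∫ cos(u) du from 4 to 8, with antiderivative sin(u).
Back in r: F(r) = sin(r**2 + 4).
Then F(2) - F(0) = (sin(8)) - (sin(4)) = -sin(4) + sin(8).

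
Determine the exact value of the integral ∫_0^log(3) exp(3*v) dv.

26/3

Let u = exp(v), so du = exp(v) dv. When v = 0, u = 1; when v = log(3), u = 3.
The integral becomes ∫ u**2 du from 1 to 3, with antiderivative u**3/3.
Back in v: F(v) = exp(3*v)/3.
Then F(log(3)) - F(0) = (9) - (1/3) = 26/3.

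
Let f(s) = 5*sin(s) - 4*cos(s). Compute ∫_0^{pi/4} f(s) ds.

An antiderivative is F(s) = -4*sin(s) - 5*cos(s).
Then F(pi/4) - F(0) = (-9*sqrt(2)/2) - (-5) = 5 - 9*sqrt(2)/2.

5 - 9*sqrt(2)/2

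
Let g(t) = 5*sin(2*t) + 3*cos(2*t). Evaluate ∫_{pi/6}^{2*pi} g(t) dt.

-3*sqrt(3)/4 - 5/4

An antiderivative is F(t) = 3*sin(2*t)/2 - 5*cos(2*t)/2.
Then F(2*pi) - F(pi/6) = (-5/2) - (-5/4 + 3*sqrt(3)/4) = -3*sqrt(3)/4 - 5/4.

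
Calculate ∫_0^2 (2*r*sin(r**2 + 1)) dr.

-cos(5) + cos(1)

Let u = r**2 + 1, so du = 2*r dr. When r = 0, u = 1; when r = 2, u = 5.
The integral becomes ∫ sin(u) du from 1 to 5, with antiderivative -cos(u).
Back in r: F(r) = -cos(r**2 + 1).
Then F(2) - F(0) = (-cos(5)) - (-cos(1)) = -cos(5) + cos(1).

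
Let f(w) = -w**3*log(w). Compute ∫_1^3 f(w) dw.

5 - 81*log(3)/4

Integrate by parts once (u = ln w, dv = -w**3 dw).
An antiderivative is F(w) = -w**4*(4*log(w) - 1)/16.
Then F(3) - F(1) = (81/16 - 81*log(3)/4) - (1/16) = 5 - 81*log(3)/4.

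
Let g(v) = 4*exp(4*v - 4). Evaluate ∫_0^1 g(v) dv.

1 - exp(-4)

Let u = 4*v - 4, so du = 4 dv. When v = 0, u = -4; when v = 1, u = 0.
The integral becomes ∫ exp(u) du from -4 to 0, with antiderivative exp(u).
Back in v: F(v) = exp(4*v - 4).
Then F(1) - F(0) = (1) - (exp(-4)) = 1 - exp(-4).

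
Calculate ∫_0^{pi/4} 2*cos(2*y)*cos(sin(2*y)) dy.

sin(1)

Let u = sin(2*y), so du = 2*cos(2*y) dy. When y = 0, u = 0; when y = pi/4, u = 1.
The integral becomes ∫ cos(u) du from 0 to 1, with antiderivative sin(u).
Back in y: F(y) = sin(sin(2*y)).
Then F(pi/4) - F(0) = (sin(1)) - (0) = sin(1).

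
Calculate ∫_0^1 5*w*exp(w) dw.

Integrate by parts once (u = w, dv = 5*exp(w) dw).
An antiderivative is F(w) = (5*w - 5)*exp(w).
Then F(1) - F(0) = (0) - (-5) = 5.

5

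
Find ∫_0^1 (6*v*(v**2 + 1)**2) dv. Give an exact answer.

7

Let u = v**2 + 1, so du = 2*v dv. When v = 0, u = 1; when v = 1, u = 2.
The integral becomes 3·∫ u**2 du from 1 to 2, with antiderivative u**3.
Back in v: F(v) = (v**2 + 1)**3.
Then F(1) - F(0) = (8) - (1) = 7.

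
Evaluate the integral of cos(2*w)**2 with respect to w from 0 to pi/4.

Use the identity cos^2(2*w) = (1 + cos(4*w))/2.
An antiderivative is F(w) = w/2 + sin(4*w)/8.
Then F(pi/4) - F(0) = (pi/8) - (0) = pi/8.

pi/8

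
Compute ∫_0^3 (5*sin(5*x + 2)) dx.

cos(2) - cos(17)

Let u = 5*x + 2, so du = 5 dx. When x = 0, u = 2; when x = 3, u = 17.
The integral becomes ∫ sin(u) du from 2 to 17, with antiderivative -cos(u).
Back in x: F(x) = -cos(5*x + 2).
Then F(3) - F(0) = (-cos(17)) - (-cos(2)) = cos(2) - cos(17).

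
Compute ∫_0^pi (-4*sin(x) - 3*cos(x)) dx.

-8

An antiderivative is F(x) = -3*sin(x) + 4*cos(x).
Then F(pi) - F(0) = (-4) - (4) = -8.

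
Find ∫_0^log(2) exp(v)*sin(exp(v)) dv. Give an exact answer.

Let u = exp(v), so du = exp(v) dv. When v = 0, u = 1; when v = log(2), u = 2.
The integral becomes ∫ sin(u) du from 1 to 2, with antiderivative -cos(u).
Back in v: F(v) = -cos(exp(v)).
Then F(log(2)) - F(0) = (-cos(2)) - (-cos(1)) = -cos(2) + cos(1).

-cos(2) + cos(1)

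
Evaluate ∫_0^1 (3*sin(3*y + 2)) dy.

Let u = 3*y + 2, so du = 3 dy. When y = 0, u = 2; when y = 1, u = 5.
The integral becomes ∫ sin(u) du from 2 to 5, with antiderivative -cos(u).
Back in y: F(y) = -cos(3*y + 2).
Then F(1) - F(0) = (-cos(5)) - (-cos(2)) = cos(2) - cos(5).

cos(2) - cos(5)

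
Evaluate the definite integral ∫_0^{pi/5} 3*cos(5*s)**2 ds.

3*pi/10

Use the identity cos^2(5*s) = (1 + cos(10*s))/2.
An antiderivative is F(s) = 3*s/2 + 3*sin(10*s)/20.
Then F(pi/5) - F(0) = (3*pi/10) - (0) = 3*pi/10.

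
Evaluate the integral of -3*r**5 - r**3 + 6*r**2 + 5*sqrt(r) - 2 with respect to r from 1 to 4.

By the power rule, an antiderivative is F(r) = -r**6/2 - r**4/4 + 10*r**(3/2)/3 + 2*r**3 - 2*r.
Then F(4) - F(1) = (-5896/3) - (31/12) = -23615/12.

-23615/12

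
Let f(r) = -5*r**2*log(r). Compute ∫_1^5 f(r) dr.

Integrate by parts once (u = ln r, dv = -5*r**2 dr).
An antiderivative is F(r) = -5*r**3*(3*log(r) - 1)/9.
Then F(5) - F(1) = (625/9 - 625*log(5)/3) - (5/9) = 620/9 - 625*log(5)/3.

620/9 - 625*log(5)/3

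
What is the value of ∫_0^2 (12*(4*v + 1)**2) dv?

728

Let u = 4*v + 1, so du = 4 dv. When v = 0, u = 1; when v = 2, u = 9.
The integral becomes 3·∫ u**2 du from 1 to 9, with antiderivative u**3.
Back in v: F(v) = (4*v + 1)**3.
Then F(2) - F(0) = (729) - (1) = 728.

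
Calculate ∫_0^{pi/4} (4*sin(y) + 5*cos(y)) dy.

sqrt(2)/2 + 4

An antiderivative is F(y) = 5*sin(y) - 4*cos(y).
Then F(pi/4) - F(0) = (sqrt(2)/2) - (-4) = sqrt(2)/2 + 4.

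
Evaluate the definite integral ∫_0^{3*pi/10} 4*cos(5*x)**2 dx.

Use the identity cos^2(5*x) = (1 + cos(10*x))/2.
An antiderivative is F(x) = 2*x + sin(10*x)/5.
Then F(3*pi/10) - F(0) = (3*pi/5) - (0) = 3*pi/5.

3*pi/5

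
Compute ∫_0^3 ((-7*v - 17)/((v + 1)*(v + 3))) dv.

-12*log(2)

Factor the denominator: v**2 + 4*v + 3 = (v + 3)(v + 1).
Partial fractions: (-7*v - 17)/((v + 1)*(v + 3)) = -2/(v + 3) - 5/(v + 1).
An antiderivative is F(v) = -5*log(v + 1) - 2*log(v + 3).
Then F(3) - F(0) = (-12*log(2) - 2*log(3)) - (-log(9)) = -12*log(2).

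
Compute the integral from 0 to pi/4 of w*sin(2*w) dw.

Integrate by parts once (u = w, dv = sin(2*w) dw).
An antiderivative is F(w) = -w*cos(2*w)/2 + sin(2*w)/4.
Then F(pi/4) - F(0) = (1/4) - (0) = 1/4.

1/4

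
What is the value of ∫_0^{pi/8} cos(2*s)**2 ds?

Use the identity cos^2(2*s) = (1 + cos(4*s))/2.
An antiderivative is F(s) = s/2 + sin(4*s)/8.
Then F(pi/8) - F(0) = (1/8 + pi/16) - (0) = 1/8 + pi/16.

1/8 + pi/16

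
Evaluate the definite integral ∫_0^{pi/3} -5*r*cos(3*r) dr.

Integrate by parts once (u = r, dv = -5*cos(3*r) dr).
An antiderivative is F(r) = -5*r*sin(3*r)/3 - 5*cos(3*r)/9.
Then F(pi/3) - F(0) = (5/9) - (-5/9) = 10/9.

10/9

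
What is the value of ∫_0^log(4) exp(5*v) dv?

Let u = exp(v), so du = exp(v) dv. When v = 0, u = 1; when v = log(4), u = 4.
The integral becomes ∫ u**4 du from 1 to 4, with antiderivative u**5/5.
Back in v: F(v) = exp(5*v)/5.
Then F(log(4)) - F(0) = (1024/5) - (1/5) = 1023/5.

1023/5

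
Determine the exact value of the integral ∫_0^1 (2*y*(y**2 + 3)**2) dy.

Let u = y**2 + 3, so du = 2*y dy. When y = 0, u = 3; when y = 1, u = 4.
The integral becomes ∫ u**2 du from 3 to 4, with antiderivative u**3/3.
Back in y: F(y) = (y**2 + 3)**3/3.
Then F(1) - F(0) = (64/3) - (9) = 37/3.

37/3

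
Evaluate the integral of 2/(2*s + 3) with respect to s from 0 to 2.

log(7/3)

Let u = 2*s + 3, so du = 2 ds. When s = 0, u = 3; when s = 2, u = 7.
The integral becomes ∫ 1/u du from 3 to 7, with antiderivative log(u).
Back in s: F(s) = log(2*s + 3).
Then F(2) - F(0) = (log(7)) - (log(3)) = log(7/3).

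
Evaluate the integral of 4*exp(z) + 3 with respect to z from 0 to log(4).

6*log(2) + 12

An antiderivative is F(z) = 3*z + 4*exp(z).
Then F(log(4)) - F(0) = (log(64) + 16) - (4) = 6*log(2) + 12.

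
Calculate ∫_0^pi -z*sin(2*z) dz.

pi/2

Integrate by parts once (u = z, dv = -sin(2*z) dz).
An antiderivative is F(z) = z*cos(2*z)/2 - sin(2*z)/4.
Then F(pi) - F(0) = (pi/2) - (0) = pi/2.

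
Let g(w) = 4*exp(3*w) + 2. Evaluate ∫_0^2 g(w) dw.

An antiderivative is F(w) = 4*exp(3*w)/3 + 2*w.
Then F(2) - F(0) = (4 + 4*exp(6)/3) - (4/3) = 8/3 + 4*exp(6)/3.

8/3 + 4*exp(6)/3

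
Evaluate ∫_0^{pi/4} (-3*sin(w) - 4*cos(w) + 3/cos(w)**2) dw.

An antiderivative is F(w) = -4*sin(w) + 3*cos(w) + 3*tan(w).
Then F(pi/4) - F(0) = (3 - sqrt(2)/2) - (3) = -sqrt(2)/2.

-sqrt(2)/2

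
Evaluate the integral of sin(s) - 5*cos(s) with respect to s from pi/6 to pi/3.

An antiderivative is F(s) = -5*sin(s) - cos(s).
Then F(pi/3) - F(pi/6) = (-5*sqrt(3)/2 - 1/2) - (-5/2 - sqrt(3)/2) = 2 - 2*sqrt(3).

2 - 2*sqrt(3)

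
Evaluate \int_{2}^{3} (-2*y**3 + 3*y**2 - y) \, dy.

-16

By the power rule, an antiderivative is F(y) = -y**4/2 + y**3 - y**2/2.
Then F(3) - F(2) = (-18) - (-2) = -16.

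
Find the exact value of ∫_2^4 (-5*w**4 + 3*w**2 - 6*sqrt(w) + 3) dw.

By the power rule, an antiderivative is F(w) = -w**5 - 4*w**(3/2) + w**3 + 3*w.
Then F(4) - F(2) = (-980) - (-18 - 8*sqrt(2)) = -962 + 8*sqrt(2).

-962 + 8*sqrt(2)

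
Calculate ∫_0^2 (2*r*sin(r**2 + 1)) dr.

-cos(5) + cos(1)

Let u = r**2 + 1, so du = 2*r dr. When r = 0, u = 1; when r = 2, u = 5.
The integral becomes ∫ sin(u) du from 1 to 5, with antiderivative -cos(u).
Back in r: F(r) = -cos(r**2 + 1).
Then F(2) - F(0) = (-cos(5)) - (-cos(1)) = -cos(5) + cos(1).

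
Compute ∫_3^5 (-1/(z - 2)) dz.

An antiderivative is F(z) = -log(z - 2).
Then F(5) - F(3) = (-log(3)) - (0) = -log(3).

-log(3)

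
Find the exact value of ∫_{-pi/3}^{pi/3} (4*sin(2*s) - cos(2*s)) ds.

-sqrt(3)/2

An antiderivative is F(s) = -sin(2*s)/2 - 2*cos(2*s).
Then F(pi/3) - F(-pi/3) = (1 - sqrt(3)/4) - (sqrt(3)/4 + 1) = -sqrt(3)/2.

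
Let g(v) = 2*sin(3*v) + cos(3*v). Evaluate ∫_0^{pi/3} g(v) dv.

An antiderivative is F(v) = sin(3*v)/3 - 2*cos(3*v)/3.
Then F(pi/3) - F(0) = (2/3) - (-2/3) = 4/3.

4/3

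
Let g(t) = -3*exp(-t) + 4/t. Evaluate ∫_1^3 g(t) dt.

An antiderivative is F(t) = 4*log(t) + 3*exp(-t).
Then F(3) - F(1) = (3*exp(-3) + 4*log(3)) - (3*exp(-1)) = -3*exp(-1) + 3*exp(-3) + 4*log(3).

-3*exp(-1) + 3*exp(-3) + 4*log(3)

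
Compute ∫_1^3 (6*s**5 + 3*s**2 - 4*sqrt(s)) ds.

2270/3 - 8*sqrt(3)

By the power rule, an antiderivative is F(s) = s**6 - 8*s**(3/2)/3 + s**3.
Then F(3) - F(1) = (756 - 8*sqrt(3)) - (-2/3) = 2270/3 - 8*sqrt(3).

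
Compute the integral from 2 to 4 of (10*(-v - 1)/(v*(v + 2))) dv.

Factor the denominator: v**2 + 2*v = (v + 2)v.
Partial fractions: 10*(-v - 1)/(v*(v + 2)) = -5/(v + 2) - 5/v.
An antiderivative is F(v) = -5*log(v) - 5*log(v + 2).
Then F(4) - F(2) = (-15*log(2) - 5*log(3)) - (-15*log(2)) = -5*log(3).

-5*log(3)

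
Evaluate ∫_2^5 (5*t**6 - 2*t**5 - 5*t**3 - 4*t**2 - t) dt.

1388727/28

By the power rule, an antiderivative is F(t) = 5*t**7/7 - t**6/3 - 5*t**4/4 - 4*t**3/3 - t**2/2.
Then F(5) - F(2) = (1389775/28) - (262/7) = 1388727/28.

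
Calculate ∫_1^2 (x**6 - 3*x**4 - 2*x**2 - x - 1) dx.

-1601/210

By the power rule, an antiderivative is F(x) = x**7/7 - 3*x**5/5 - 2*x**3/3 - x**2/2 - x.
Then F(2) - F(1) = (-1076/105) - (-551/210) = -1601/210.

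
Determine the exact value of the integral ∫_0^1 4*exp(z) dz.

An antiderivative is F(z) = 4*exp(z).
Then F(1) - F(0) = (4*E) - (4) = -4 + 4*E.

-4 + 4*E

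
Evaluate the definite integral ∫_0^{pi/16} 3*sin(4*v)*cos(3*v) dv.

Use the identity sin(4*v)cos(3*v) = [sin(7*v) + sin(v)]/2.
An antiderivative is F(v) = -3*cos(v)/2 - 3*cos(7*v)/14.
Then F(pi/16) - F(0) = (-3*cos(pi/16)/2 - 3*sin(pi/16)/14) - (-12/7) = -3*cos(pi/16)/2 - 3*sin(pi/16)/14 + 12/7.

-3*cos(pi/16)/2 - 3*sin(pi/16)/14 + 12/7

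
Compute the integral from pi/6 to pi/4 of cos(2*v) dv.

An antiderivative is F(v) = sin(2*v)/2.
Then F(pi/4) - F(pi/6) = (1/2) - (sqrt(3)/4) = 1/2 - sqrt(3)/4.

1/2 - sqrt(3)/4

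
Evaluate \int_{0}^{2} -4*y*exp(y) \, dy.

-4*exp(2) - 4

Integrate by parts once (u = y, dv = -4*exp(y) dy).
An antiderivative is F(y) = (-4*y + 4)*exp(y).
Then F(2) - F(0) = (-4*exp(2)) - (4) = -4*exp(2) - 4.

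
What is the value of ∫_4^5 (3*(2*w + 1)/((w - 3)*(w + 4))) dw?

-6*log(2) + 6*log(3)

Factor the denominator: w**2 + w - 12 = (w + 4)(w - 3).
Partial fractions: 3*(2*w + 1)/((w - 3)*(w + 4)) = 3/(w + 4) + 3/(w - 3).
An antiderivative is F(w) = 3*log(w - 3) + 3*log(w + 4).
Then F(5) - F(4) = (3*log(2) + 6*log(3)) - (9*log(2)) = -6*log(2) + 6*log(3).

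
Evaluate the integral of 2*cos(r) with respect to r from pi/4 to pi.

-sqrt(2)

An antiderivative is F(r) = 2*sin(r).
Then F(pi) - F(pi/4) = (0) - (sqrt(2)) = -sqrt(2).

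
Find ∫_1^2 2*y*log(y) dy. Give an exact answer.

Integrate by parts once (u = ln y, dv = 2*y dy).
An antiderivative is F(y) = y**2*(2*log(y) - 1)/2.
Then F(2) - F(1) = (-2 + log(16)) - (-1/2) = -3/2 + log(16).

-3/2 + log(16)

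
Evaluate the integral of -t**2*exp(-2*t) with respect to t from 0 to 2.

(13 - exp(4))*exp(-4)/4

Integrate by parts twice (u = t^2, dv = -exp(-2*t) dt).
An antiderivative is F(t) = (2*t**2 + 2*t + 1)*exp(-2*t)/4.
Then F(2) - F(0) = (13*exp(-4)/4) - (1/4) = (13 - exp(4))*exp(-4)/4.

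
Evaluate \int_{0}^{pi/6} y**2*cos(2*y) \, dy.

-sqrt(3)/8 + sqrt(3)*pi**2/144 + pi/24

Integrate by parts twice (u = y^2, dv = cos(2*y) dy).
An antiderivative is F(y) = y**2*sin(2*y)/2 + y*cos(2*y)/2 - sin(2*y)/4.
Then F(pi/6) - F(0) = (-sqrt(3)/8 + sqrt(3)*pi**2/144 + pi/24) - (0) = -sqrt(3)/8 + sqrt(3)*pi**2/144 + pi/24.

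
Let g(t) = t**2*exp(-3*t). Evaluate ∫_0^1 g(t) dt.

2/27 - 17*exp(-3)/27

Integrate by parts twice (u = t^2, dv = exp(-3*t) dt).
An antiderivative is F(t) = (-9*t**2 - 6*t - 2)*exp(-3*t)/27.
Then F(1) - F(0) = (-17*exp(-3)/27) - (-2/27) = 2/27 - 17*exp(-3)/27.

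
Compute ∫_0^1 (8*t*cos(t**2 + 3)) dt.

4*sin(4) - 4*sin(3)

Let u = t**2 + 3, so du = 2*t dt. When t = 0, u = 3; when t = 1, u = 4.
The integral becomes 4·∫ cos(u) du from 3 to 4, with antiderivative 4*sin(u).
Back in t: F(t) = 4*sin(t**2 + 3).
Then F(1) - F(0) = (4*sin(4)) - (4*sin(3)) = 4*sin(4) - 4*sin(3).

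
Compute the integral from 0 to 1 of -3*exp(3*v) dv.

1 - exp(3)

An antiderivative is F(v) = -exp(3*v).
Then F(1) - F(0) = (-exp(3)) - (-1) = 1 - exp(3).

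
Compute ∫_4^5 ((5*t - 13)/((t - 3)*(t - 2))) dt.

Factor the denominator: t**2 - 5*t + 6 = (t - 2)(t - 3).
Partial fractions: (5*t - 13)/((t - 3)*(t - 2)) = 3/(t - 2) + 2/(t - 3).
An antiderivative is F(t) = 2*log(t - 3) + 3*log(t - 2).
Then F(5) - F(4) = (2*log(2) + 3*log(3)) - (log(8)) = log(27/2).

log(27/2)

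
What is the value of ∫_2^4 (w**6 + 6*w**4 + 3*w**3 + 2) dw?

By the power rule, an antiderivative is F(w) = w**7/7 + 6*w**5/5 + 3*w**4/4 + 2*w.
Then F(4) - F(2) = (131928/35) - (2544/35) = 129384/35.

129384/35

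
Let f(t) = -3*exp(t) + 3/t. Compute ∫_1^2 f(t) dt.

An antiderivative is F(t) = -3*exp(t) + 3*log(t).
Then F(2) - F(1) = (-3*exp(2) + 3*log(2)) - (-3*exp(1)) = -3*exp(2) + 3*log(2) + 3*exp(1).

-3*exp(2) + 3*log(2) + 3*exp(1)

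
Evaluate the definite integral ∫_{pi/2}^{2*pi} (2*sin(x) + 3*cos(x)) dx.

-5

An antiderivative is F(x) = 3*sin(x) - 2*cos(x).
Then F(2*pi) - F(pi/2) = (-2) - (3) = -5.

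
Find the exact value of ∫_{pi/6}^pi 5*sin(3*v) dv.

5/3

An antiderivative is F(v) = -5*cos(3*v)/3.
Then F(pi) - F(pi/6) = (5/3) - (0) = 5/3.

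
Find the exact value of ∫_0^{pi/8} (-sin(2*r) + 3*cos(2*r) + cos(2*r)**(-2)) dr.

An antiderivative is F(r) = 3*sin(2*r)/2 + cos(2*r)/2 + tan(2*r)/2.
Then F(pi/8) - F(0) = (1/2 + sqrt(2)) - (1/2) = sqrt(2).

sqrt(2)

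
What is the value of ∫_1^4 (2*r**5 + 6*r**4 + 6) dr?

By the power rule, an antiderivative is F(r) = r**6/3 + 6*r**5/5 + 6*r.
Then F(4) - F(1) = (39272/15) - (113/15) = 13053/5.

13053/5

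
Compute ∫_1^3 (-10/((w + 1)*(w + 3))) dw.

-10*log(2) + 5*log(3)

Factor the denominator: w**2 + 4*w + 3 = (w + 3)(w + 1).
Partial fractions: -10/((w + 1)*(w + 3)) = 5/(w + 3) - 5/(w + 1).
An antiderivative is F(w) = -5*log(w + 1) + 5*log(w + 3).
Then F(3) - F(1) = (-5*log(2) + 5*log(3)) - (log(32)) = -10*log(2) + 5*log(3).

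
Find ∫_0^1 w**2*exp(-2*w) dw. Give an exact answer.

Integrate by parts twice (u = w^2, dv = exp(-2*w) dw).
An antiderivative is F(w) = (-2*w**2 - 2*w - 1)*exp(-2*w)/4.
Then F(1) - F(0) = (-5*exp(-2)/4) - (-1/4) = (-5 + exp(2))*exp(-2)/4.

(-5 + exp(2))*exp(-2)/4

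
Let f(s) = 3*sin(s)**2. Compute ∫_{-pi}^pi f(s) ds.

Use the identity sin^2(s) = (1 - cos(2*s))/2.
An antiderivative is F(s) = 3*s/2 - 3*sin(2*s)/4.
Then F(pi) - F(-pi) = (3*pi/2) - (-3*pi/2) = 3*pi.

3*pi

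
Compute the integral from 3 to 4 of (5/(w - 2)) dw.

log(32)

An antiderivative is F(w) = 5*log(w - 2).
Then F(4) - F(3) = (log(32)) - (0) = log(32).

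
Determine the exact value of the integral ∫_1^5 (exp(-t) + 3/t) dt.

-exp(-5) + exp(-1) + 3*log(5)

An antiderivative is F(t) = 3*log(t) - exp(-t).
Then F(5) - F(1) = (-exp(-5) + 3*log(5)) - (-exp(-1)) = -exp(-5) + exp(-1) + 3*log(5).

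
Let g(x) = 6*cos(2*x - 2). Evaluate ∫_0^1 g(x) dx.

3*sin(2)

Let u = 2*x - 2, so du = 2 dx. When x = 0, u = -2; when x = 1, u = 0.
The integral becomes 3·∫ cos(u) du from -2 to 0, with antiderivative 3*sin(u).
Back in x: F(x) = 3*sin(2*x - 2).
Then F(1) - F(0) = (0) - (-3*sin(2)) = 3*sin(2).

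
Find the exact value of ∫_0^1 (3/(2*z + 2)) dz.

An antiderivative is F(z) = 3*log(2*z + 2)/2.
Then F(1) - F(0) = (log(8)) - (3*log(2)/2) = 3*log(2)/2.

3*log(2)/2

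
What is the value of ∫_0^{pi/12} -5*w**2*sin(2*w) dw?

Integrate by parts twice (u = w^2, dv = -5*sin(2*w) dw).
An antiderivative is F(w) = 5*w**2*cos(2*w)/2 - 5*w*sin(2*w)/2 - 5*cos(2*w)/4.
Then F(pi/12) - F(0) = (-5*sqrt(3)/8 - 5*pi/48 + 5*sqrt(3)*pi**2/576) - (-5/4) = -5*sqrt(3)/8 - 5*pi/48 + 5*sqrt(3)*pi**2/576 + 5/4.

-5*sqrt(3)/8 - 5*pi/48 + 5*sqrt(3)*pi**2/576 + 5/4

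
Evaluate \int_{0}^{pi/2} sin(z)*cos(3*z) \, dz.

-1/2

Use the identity sin(z)cos(3*z) = [sin(4*z) + sin(-2*z)]/2.
An antiderivative is F(z) = cos(2*z)/4 - cos(4*z)/8.
Then F(pi/2) - F(0) = (-3/8) - (1/8) = -1/2.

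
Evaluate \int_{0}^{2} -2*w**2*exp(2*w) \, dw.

Integrate by parts twice (u = w^2, dv = -2*exp(2*w) dw).
An antiderivative is F(w) = (-2*w**2 + 2*w - 1)*exp(2*w)/2.
Then F(2) - F(0) = (-5*exp(4)/2) - (-1/2) = 1/2 - 5*exp(4)/2.

1/2 - 5*exp(4)/2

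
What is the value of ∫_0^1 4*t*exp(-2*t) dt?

Integrate by parts once (u = t, dv = 4*exp(-2*t) dt).
An antiderivative is F(t) = (-2*t - 1)*exp(-2*t).
Then F(1) - F(0) = (-3*exp(-2)) - (-1) = 1 - 3*exp(-2).

1 - 3*exp(-2)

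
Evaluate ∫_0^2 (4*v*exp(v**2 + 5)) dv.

-2*(1 - exp(4))*exp(5)

Let u = v**2 + 5, so du = 2*v dv. When v = 0, u = 5; when v = 2, u = 9.
The integral becomes 2·∫ exp(u) du from 5 to 9, with antiderivative 2*exp(u).
Back in v: F(v) = 2*exp(v**2 + 5).
Then F(2) - F(0) = (2*exp(9)) - (2*exp(5)) = -2*(1 - exp(4))*exp(5).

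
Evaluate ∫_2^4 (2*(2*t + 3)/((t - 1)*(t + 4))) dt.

log(16)

Factor the denominator: t**2 + 3*t - 4 = (t + 4)(t - 1).
Partial fractions: 2*(2*t + 3)/((t - 1)*(t + 4)) = 2/(t + 4) + 2/(t - 1).
An antiderivative is F(t) = 2*log(t - 1) + 2*log(t + 4).
Then F(4) - F(2) = (2*log(3) + 6*log(2)) - (log(36)) = log(16).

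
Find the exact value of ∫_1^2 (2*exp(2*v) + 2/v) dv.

An antiderivative is F(v) = exp(2*v) + 2*log(v).
Then F(2) - F(1) = (log(4) + exp(4)) - (exp(2)) = -exp(2) + log(4) + exp(4).

-exp(2) + log(4) + exp(4)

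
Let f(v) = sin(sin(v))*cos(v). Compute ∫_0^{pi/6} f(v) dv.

1 - cos(1/2)

Let u = sin(v), so du = cos(v) dv. When v = 0, u = 0; when v = pi/6, u = 1/2.
The integral becomes ∫ sin(u) du from 0 to 1/2, with antiderivative -cos(u).
Back in v: F(v) = -cos(sin(v)).
Then F(pi/6) - F(0) = (-cos(1/2)) - (-1) = 1 - cos(1/2).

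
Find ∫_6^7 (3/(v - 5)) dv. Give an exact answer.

An antiderivative is F(v) = 3*log(v - 5).
Then F(7) - F(6) = (log(8)) - (0) = log(8).

log(8)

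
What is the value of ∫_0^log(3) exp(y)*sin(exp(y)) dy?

Let u = exp(y), so du = exp(y) dy. When y = 0, u = 1; when y = log(3), u = 3.
The integral becomes ∫ sin(u) du from 1 to 3, with antiderivative -cos(u).
Back in y: F(y) = -cos(exp(y)).
Then F(log(3)) - F(0) = (-cos(3)) - (-cos(1)) = cos(1) - cos(3).

cos(1) - cos(3)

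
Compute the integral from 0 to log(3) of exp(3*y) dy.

26/3

Let u = exp(y), so du = exp(y) dy. When y = 0, u = 1; when y = log(3), u = 3.
The integral becomes ∫ u**2 du from 1 to 3, with antiderivative u**3/3.
Back in y: F(y) = exp(3*y)/3.
Then F(log(3)) - F(0) = (9) - (1/3) = 26/3.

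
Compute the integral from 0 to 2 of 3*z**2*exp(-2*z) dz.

3/4 - 39*exp(-4)/4

Integrate by parts twice (u = z^2, dv = 3*exp(-2*z) dz).
An antiderivative is F(z) = (-6*z**2 - 6*z - 3)*exp(-2*z)/4.
Then F(2) - F(0) = (-39*exp(-4)/4) - (-3/4) = 3/4 - 39*exp(-4)/4.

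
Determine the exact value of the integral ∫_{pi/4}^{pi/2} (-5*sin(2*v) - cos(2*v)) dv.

-2

An antiderivative is F(v) = -sin(2*v)/2 + 5*cos(2*v)/2.
Then F(pi/2) - F(pi/4) = (-5/2) - (-1/2) = -2.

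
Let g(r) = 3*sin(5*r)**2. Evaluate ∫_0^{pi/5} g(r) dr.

Use the identity sin^2(5*r) = (1 - cos(10*r))/2.
An antiderivative is F(r) = 3*r/2 - 3*sin(10*r)/20.
Then F(pi/5) - F(0) = (3*pi/10) - (0) = 3*pi/10.

3*pi/10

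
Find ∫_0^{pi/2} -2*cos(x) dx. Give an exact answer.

An antiderivative is F(x) = -2*sin(x).
Then F(pi/2) - F(0) = (-2) - (0) = -2.

-2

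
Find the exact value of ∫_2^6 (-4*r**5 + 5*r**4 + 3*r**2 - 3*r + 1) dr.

-69460/3

By the power rule, an antiderivative is F(r) = -2*r**6/3 + r**5 + r**3 - 3*r**2/2 + r.
Then F(6) - F(2) = (-23160) - (-20/3) = -69460/3.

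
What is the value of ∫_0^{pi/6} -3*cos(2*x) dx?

-3*sqrt(3)/4

An antiderivative is F(x) = -3*sin(2*x)/2.
Then F(pi/6) - F(0) = (-3*sqrt(3)/4) - (0) = -3*sqrt(3)/4.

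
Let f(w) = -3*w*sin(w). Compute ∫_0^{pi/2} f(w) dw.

-3

Integrate by parts once (u = w, dv = -3*sin(w) dw).
An antiderivative is F(w) = 3*w*cos(w) - 3*sin(w).
Then F(pi/2) - F(0) = (-3) - (0) = -3.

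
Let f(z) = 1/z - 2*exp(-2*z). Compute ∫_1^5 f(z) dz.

An antiderivative is F(z) = log(z) + exp(-2*z).
Then F(5) - F(1) = (exp(-10) + log(5)) - (exp(-2)) = -exp(-2) + exp(-10) + log(5).

-exp(-2) + exp(-10) + log(5)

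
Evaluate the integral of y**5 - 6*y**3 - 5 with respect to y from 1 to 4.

By the power rule, an antiderivative is F(y) = y**6/6 - 3*y**4/2 - 5*y.
Then F(4) - F(1) = (836/3) - (-19/3) = 285.

285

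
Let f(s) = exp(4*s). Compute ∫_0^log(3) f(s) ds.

Let u = exp(s), so du = exp(s) ds. When s = 0, u = 1; when s = log(3), u = 3.
The integral becomes ∫ u**3 du from 1 to 3, with antiderivative u**4/4.
Back in s: F(s) = exp(4*s)/4.
Then F(log(3)) - F(0) = (81/4) - (1/4) = 20.

20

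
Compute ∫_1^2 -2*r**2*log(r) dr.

14/9 - 16*log(2)/3

Integrate by parts once (u = ln r, dv = -2*r**2 dr).
An antiderivative is F(r) = -2*r**3*(3*log(r) - 1)/9.
Then F(2) - F(1) = (16/9 - 16*log(2)/3) - (2/9) = 14/9 - 16*log(2)/3.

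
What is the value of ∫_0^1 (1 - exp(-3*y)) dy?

An antiderivative is F(y) = y + exp(-3*y)/3.
Then F(1) - F(0) = (exp(-3)/3 + 1) - (1/3) = exp(-3)/3 + 2/3.

exp(-3)/3 + 2/3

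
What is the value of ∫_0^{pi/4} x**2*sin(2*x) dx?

Integrate by parts twice (u = x^2, dv = sin(2*x) dx).
An antiderivative is F(x) = -x**2*cos(2*x)/2 + x*sin(2*x)/2 + cos(2*x)/4.
Then F(pi/4) - F(0) = (pi/8) - (1/4) = -1/4 + pi/8.

-1/4 + pi/8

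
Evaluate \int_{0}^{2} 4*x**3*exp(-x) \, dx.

24 - 152*exp(-2)

Integrate by parts 3 times (u = x^3, dv = 4*exp(-x) dx).
An antiderivative is F(x) = (-4*x**3 - 12*x**2 - 24*x - 24)*exp(-x).
Then F(2) - F(0) = (-152*exp(-2)) - (-24) = 24 - 152*exp(-2).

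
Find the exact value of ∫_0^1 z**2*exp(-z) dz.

2 - 5*exp(-1)

Integrate by parts twice (u = z^2, dv = exp(-z) dz).
An antiderivative is F(z) = (-z**2 - 2*z - 2)*exp(-z).
Then F(1) - F(0) = (-5*exp(-1)) - (-2) = 2 - 5*exp(-1).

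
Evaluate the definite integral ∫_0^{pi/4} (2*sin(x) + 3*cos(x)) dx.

An antiderivative is F(x) = 3*sin(x) - 2*cos(x).
Then F(pi/4) - F(0) = (sqrt(2)/2) - (-2) = sqrt(2)/2 + 2.

sqrt(2)/2 + 2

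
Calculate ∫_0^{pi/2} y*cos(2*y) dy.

-1/2

Integrate by parts once (u = y, dv = cos(2*y) dy).
An antiderivative is F(y) = y*sin(2*y)/2 + cos(2*y)/4.
Then F(pi/2) - F(0) = (-1/4) - (1/4) = -1/2.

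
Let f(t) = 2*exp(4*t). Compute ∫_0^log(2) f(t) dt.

Let u = exp(t), so du = exp(t) dt. When t = 0, u = 1; when t = log(2), u = 2.
The integral becomes 2·∫ u**3 du from 1 to 2, with antiderivative u**4/2.
Back in t: F(t) = exp(4*t)/2.
Then F(log(2)) - F(0) = (8) - (1/2) = 15/2.

15/2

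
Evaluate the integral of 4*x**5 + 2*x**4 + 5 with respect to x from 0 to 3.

By the power rule, an antiderivative is F(x) = 2*x**6/3 + 2*x**5/5 + 5*x.
Then F(3) - F(0) = (2991/5) - (0) = 2991/5.

2991/5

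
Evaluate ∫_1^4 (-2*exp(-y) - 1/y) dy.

An antiderivative is F(y) = -log(y) + 2*exp(-y).
Then F(4) - F(1) = ((2 - log(4**exp(4)))*exp(-4)) - (2*exp(-1)) = (-log(4**exp(4)) - 2*exp(3) + 2)*exp(-4).

(-log(4**exp(4)) - 2*exp(3) + 2)*exp(-4)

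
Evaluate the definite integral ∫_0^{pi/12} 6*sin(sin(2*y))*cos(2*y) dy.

Let u = sin(2*y), so du = 2*cos(2*y) dy. When y = 0, u = 0; when y = pi/12, u = 1/2.
The integral becomes 3·∫ sin(u) du from 0 to 1/2, with antiderivative -3*cos(u).
Back in y: F(y) = -3*cos(sin(2*y)).
Then F(pi/12) - F(0) = (-3*cos(1/2)) - (-3) = 3 - 3*cos(1/2).

3 - 3*cos(1/2)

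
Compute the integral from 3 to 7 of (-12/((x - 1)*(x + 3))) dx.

-6*log(3) + 3*log(5)

Factor the denominator: x**2 + 2*x - 3 = (x + 3)(x - 1).
Partial fractions: -12/((x - 1)*(x + 3)) = 3/(x + 3) - 3/(x - 1).
An antiderivative is F(x) = -3*log(x - 1) + 3*log(x + 3).
Then F(7) - F(3) = (-3*log(3) + 3*log(5)) - (log(27)) = -6*log(3) + 3*log(5).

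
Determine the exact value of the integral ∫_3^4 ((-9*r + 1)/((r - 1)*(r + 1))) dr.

Factor the denominator: r**2 - 1 = (r + 1)(r - 1).
Partial fractions: (-9*r + 1)/((r - 1)*(r + 1)) = -5/(r + 1) - 4/(r - 1).
An antiderivative is F(r) = -4*log(r - 1) - 5*log(r + 1).
Then F(4) - F(3) = (-5*log(5) - 4*log(3)) - (-14*log(2)) = -5*log(5) - 4*log(3) + 14*log(2).

-5*log(5) - 4*log(3) + 14*log(2)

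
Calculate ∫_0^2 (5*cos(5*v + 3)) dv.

Let u = 5*v + 3, so du = 5 dv. When v = 0, u = 3; when v = 2, u = 13.
The integral becomes ∫ cos(u) du from 3 to 13, with antiderivative sin(u).
Back in v: F(v) = sin(5*v + 3).
Then F(2) - F(0) = (sin(13)) - (sin(3)) = -sin(3) + sin(13).

-sin(3) + sin(13)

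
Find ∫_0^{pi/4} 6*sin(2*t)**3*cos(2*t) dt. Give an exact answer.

Let u = sin(2*t), so du = 2*cos(2*t) dt. When t = 0, u = 0; when t = pi/4, u = 1.
The integral becomes 3·∫ u**3 du from 0 to 1, with antiderivative 3*u**4/4.
Back in t: F(t) = 3*sin(2*t)**4/4.
Then F(pi/4) - F(0) = (3/4) - (0) = 3/4.

3/4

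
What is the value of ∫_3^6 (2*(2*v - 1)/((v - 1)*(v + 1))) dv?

-7*log(2) + log(5) + 3*log(7)

Factor the denominator: v**2 - 1 = (v + 1)(v - 1).
Partial fractions: 2*(2*v - 1)/((v - 1)*(v + 1)) = 3/(v + 1) + 1/(v - 1).
An antiderivative is F(v) = log(v - 1) + 3*log(v + 1).
Then F(6) - F(3) = (log(5) + 3*log(7)) - (7*log(2)) = -7*log(2) + log(5) + 3*log(7).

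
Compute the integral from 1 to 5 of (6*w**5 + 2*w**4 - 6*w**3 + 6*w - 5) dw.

79948/5

By the power rule, an antiderivative is F(w) = w**6 + 2*w**5/5 - 3*w**4/2 + 3*w**2 - 5*w.
Then F(5) - F(1) = (31975/2) - (-21/10) = 79948/5.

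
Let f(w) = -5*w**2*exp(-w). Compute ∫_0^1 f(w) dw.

-10 + 25*exp(-1)

Integrate by parts twice (u = w^2, dv = -5*exp(-w) dw).
An antiderivative is F(w) = (5*w**2 + 10*w + 10)*exp(-w).
Then F(1) - F(0) = (25*exp(-1)) - (10) = -10 + 25*exp(-1).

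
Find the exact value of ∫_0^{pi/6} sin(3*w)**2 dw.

Use the identity sin^2(3*w) = (1 - cos(6*w))/2.
An antiderivative is F(w) = w/2 - sin(6*w)/12.
Then F(pi/6) - F(0) = (pi/12) - (0) = pi/12.

pi/12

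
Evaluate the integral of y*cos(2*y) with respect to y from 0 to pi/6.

-1/8 + sqrt(3)*pi/24

Integrate by parts once (u = y, dv = cos(2*y) dy).
An antiderivative is F(y) = y*sin(2*y)/2 + cos(2*y)/4.
Then F(pi/6) - F(0) = (1/8 + sqrt(3)*pi/24) - (1/4) = -1/8 + sqrt(3)*pi/24.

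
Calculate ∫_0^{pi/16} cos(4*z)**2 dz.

1/16 + pi/32

Use the identity cos^2(4*z) = (1 + cos(8*z))/2.
An antiderivative is F(z) = z/2 + sin(8*z)/16.
Then F(pi/16) - F(0) = (1/16 + pi/32) - (0) = 1/16 + pi/32.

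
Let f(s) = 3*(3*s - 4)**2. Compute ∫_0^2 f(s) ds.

Let u = 3*s - 4, so du = 3 ds. When s = 0, u = -4; when s = 2, u = 2.
The integral becomes ∫ u**2 du from -4 to 2, with antiderivative u**3/3.
Back in s: F(s) = (3*s - 4)**3/3.
Then F(2) - F(0) = (8/3) - (-64/3) = 24.

24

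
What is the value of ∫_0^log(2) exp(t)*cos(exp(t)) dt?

Let u = exp(t), so du = exp(t) dt. When t = 0, u = 1; when t = log(2), u = 2.
The integral becomes ∫ cos(u) du from 1 to 2, with antiderivative sin(u).
Back in t: F(t) = sin(exp(t)).
Then F(log(2)) - F(0) = (sin(2)) - (sin(1)) = -sin(1) + sin(2).

-sin(1) + sin(2)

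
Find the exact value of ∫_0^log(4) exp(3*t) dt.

21

Let u = exp(t), so du = exp(t) dt. When t = 0, u = 1; when t = log(4), u = 4.
The integral becomes ∫ u**2 du from 1 to 4, with antiderivative u**3/3.
Back in t: F(t) = exp(3*t)/3.
Then F(log(4)) - F(0) = (64/3) - (1/3) = 21.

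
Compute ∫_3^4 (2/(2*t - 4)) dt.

log(2)

An antiderivative is F(t) = log(2*t - 4).
Then F(4) - F(3) = (log(4)) - (log(2)) = log(2).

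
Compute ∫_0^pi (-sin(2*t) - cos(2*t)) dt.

An antiderivative is F(t) = -sin(2*t)/2 + cos(2*t)/2.
Then F(pi) - F(0) = (1/2) - (1/2) = 0.

0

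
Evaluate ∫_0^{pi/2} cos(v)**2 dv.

Use the identity cos^2(v) = (1 + cos(2*v))/2.
An antiderivative is F(v) = v/2 + sin(2*v)/4.
Then F(pi/2) - F(0) = (pi/4) - (0) = pi/4.

pi/4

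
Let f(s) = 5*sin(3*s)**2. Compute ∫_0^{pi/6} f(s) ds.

Use the identity sin^2(3*s) = (1 - cos(6*s))/2.
An antiderivative is F(s) = 5*s/2 - 5*sin(6*s)/12.
Then F(pi/6) - F(0) = (5*pi/12) - (0) = 5*pi/12.

5*pi/12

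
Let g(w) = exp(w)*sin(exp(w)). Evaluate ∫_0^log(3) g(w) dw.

cos(1) - cos(3)

Let u = exp(w), so du = exp(w) dw. When w = 0, u = 1; when w = log(3), u = 3.
The integral becomes ∫ sin(u) du from 1 to 3, with antiderivative -cos(u).
Back in w: F(w) = -cos(exp(w)).
Then F(log(3)) - F(0) = (-cos(3)) - (-cos(1)) = cos(1) - cos(3).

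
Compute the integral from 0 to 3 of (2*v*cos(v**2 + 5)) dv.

Let u = v**2 + 5, so du = 2*v dv. When v = 0, u = 5; when v = 3, u = 14.
The integral becomes ∫ cos(u) du from 5 to 14, with antiderivative sin(u).
Back in v: F(v) = sin(v**2 + 5).
Then F(3) - F(0) = (sin(14)) - (sin(5)) = -sin(5) + sin(14).

-sin(5) + sin(14)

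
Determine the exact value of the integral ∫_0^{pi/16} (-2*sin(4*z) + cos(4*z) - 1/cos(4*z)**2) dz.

An antiderivative is F(z) = sin(4*z)/4 + cos(4*z)/2 - tan(4*z)/4.
Then F(pi/16) - F(0) = (-1/4 + 3*sqrt(2)/8) - (1/2) = -3/4 + 3*sqrt(2)/8.

-3/4 + 3*sqrt(2)/8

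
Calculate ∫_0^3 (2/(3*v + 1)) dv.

2*log(10)/3

An antiderivative is F(v) = 2*log(3*v + 1)/3.
Then F(3) - F(0) = (2*log(10)/3) - (0) = 2*log(10)/3.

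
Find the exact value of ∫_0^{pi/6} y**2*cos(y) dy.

Integrate by parts twice (u = y^2, dv = cos(y) dy).
An antiderivative is F(y) = y**2*sin(y) + 2*y*cos(y) - 2*sin(y).
Then F(pi/6) - F(0) = (-1 + pi**2/72 + sqrt(3)*pi/6) - (0) = -1 + pi**2/72 + sqrt(3)*pi/6.

-1 + pi**2/72 + sqrt(3)*pi/6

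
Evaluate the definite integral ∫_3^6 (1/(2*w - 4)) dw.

An antiderivative is F(w) = log(2*w - 4)/2.
Then F(6) - F(3) = (3*log(2)/2) - (log(2)/2) = log(2).

log(2)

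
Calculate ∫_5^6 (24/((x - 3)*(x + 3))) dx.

-4*log(3) + 8*log(2)

Factor the denominator: x**2 - 9 = (x + 3)(x - 3).
Partial fractions: 24/((x - 3)*(x + 3)) = -4/(x + 3) + 4/(x - 3).
An antiderivative is F(x) = 4*log(x - 3) - 4*log(x + 3).
Then F(6) - F(5) = (-log(81)) - (-8*log(2)) = -4*log(3) + 8*log(2).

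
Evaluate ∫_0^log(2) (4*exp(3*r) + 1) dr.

An antiderivative is F(r) = 4*exp(3*r)/3 + r.
Then F(log(2)) - F(0) = (log(2) + 32/3) - (4/3) = log(2) + 28/3.

log(2) + 28/3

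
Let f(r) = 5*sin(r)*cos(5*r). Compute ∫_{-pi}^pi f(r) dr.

0

Use the identity sin(r)cos(5*r) = [sin(6*r) + sin(-4*r)]/2.
An antiderivative is F(r) = 5*cos(4*r)/8 - 5*cos(6*r)/12.
Then F(pi) - F(-pi) = (5/24) - (5/24) = 0.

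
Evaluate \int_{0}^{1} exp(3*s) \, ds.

An antiderivative is F(s) = exp(3*s)/3.
Then F(1) - F(0) = (exp(3)/3) - (1/3) = -1/3 + exp(3)/3.

-1/3 + exp(3)/3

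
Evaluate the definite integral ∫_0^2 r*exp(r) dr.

Integrate by parts once (u = r, dv = exp(r) dr).
An antiderivative is F(r) = (r - 1)*exp(r).
Then F(2) - F(0) = (exp(2)) - (-1) = 1 + exp(2).

1 + exp(2)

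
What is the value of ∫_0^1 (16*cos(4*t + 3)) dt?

Let u = 4*t + 3, so du = 4 dt. When t = 0, u = 3; when t = 1, u = 7.
The integral becomes 4·∫ cos(u) du from 3 to 7, with antiderivative 4*sin(u).
Back in t: F(t) = 4*sin(4*t + 3).
Then F(1) - F(0) = (4*sin(7)) - (4*sin(3)) = -4*sin(3) + 4*sin(7).

-4*sin(3) + 4*sin(7)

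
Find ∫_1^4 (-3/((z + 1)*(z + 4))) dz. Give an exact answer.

log(16/25)

Factor the denominator: z**2 + 5*z + 4 = (z + 4)(z + 1).
Partial fractions: -3/((z + 1)*(z + 4)) = 1/(z + 4) - 1/(z + 1).
An antiderivative is F(z) = -log(z + 1) + log(z + 4).
Then F(4) - F(1) = (log(8/5)) - (log(5/2)) = log(16/25).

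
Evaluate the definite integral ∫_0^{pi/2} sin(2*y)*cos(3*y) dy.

Use the identity sin(2*y)cos(3*y) = [sin(5*y) + sin(-y)]/2.
An antiderivative is F(y) = cos(y)/2 - cos(5*y)/10.
Then F(pi/2) - F(0) = (0) - (2/5) = -2/5.

-2/5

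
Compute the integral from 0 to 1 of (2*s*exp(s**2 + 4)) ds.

-exp(4) + exp(5)

Let u = s**2 + 4, so du = 2*s ds. When s = 0, u = 4; when s = 1, u = 5.
The integral becomes ∫ exp(u) du from 4 to 5, with antiderivative exp(u).
Back in s: F(s) = exp(s**2 + 4).
Then F(1) - F(0) = (exp(5)) - (exp(4)) = -exp(4) + exp(5).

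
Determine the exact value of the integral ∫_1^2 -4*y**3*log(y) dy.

15/4 - 16*log(2)

Integrate by parts once (u = ln y, dv = -4*y**3 dy).
An antiderivative is F(y) = -y**4*(4*log(y) - 1)/4.
Then F(2) - F(1) = (4 - 16*log(2)) - (1/4) = 15/4 - 16*log(2).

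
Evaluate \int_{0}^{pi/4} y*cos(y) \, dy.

Integrate by parts once (u = y, dv = cos(y) dy).
An antiderivative is F(y) = y*sin(y) + cos(y).
Then F(pi/4) - F(0) = (sqrt(2)*(pi + 4)/8) - (1) = -1 + sqrt(2)*pi/8 + sqrt(2)/2.

-1 + sqrt(2)*pi/8 + sqrt(2)/2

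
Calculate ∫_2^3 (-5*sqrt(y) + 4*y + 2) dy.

-10*sqrt(3) + 20*sqrt(2)/3 + 12

By the power rule, an antiderivative is F(y) = -10*y**(3/2)/3 + 2*y**2 + 2*y.
Then F(3) - F(2) = (24 - 10*sqrt(3)) - (12 - 20*sqrt(2)/3) = -10*sqrt(3) + 20*sqrt(2)/3 + 12.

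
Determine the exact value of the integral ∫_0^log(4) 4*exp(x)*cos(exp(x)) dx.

Let u = exp(x), so du = exp(x) dx. When x = 0, u = 1; when x = log(4), u = 4.
The integral becomes 4·∫ cos(u) du from 1 to 4, with antiderivative 4*sin(u).
Back in x: F(x) = 4*sin(exp(x)).
Then F(log(4)) - F(0) = (4*sin(4)) - (4*sin(1)) = -4*sin(1) + 4*sin(4).

-4*sin(1) + 4*sin(4)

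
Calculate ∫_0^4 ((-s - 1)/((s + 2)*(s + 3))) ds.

Factor the denominator: s**2 + 5*s + 6 = (s + 3)(s + 2).
Partial fractions: (-s - 1)/((s + 2)*(s + 3)) = -2/(s + 3) + 1/(s + 2).
An antiderivative is F(s) = log(s + 2) - 2*log(s + 3).
Then F(4) - F(0) = (log(6/49)) - (log(2/9)) = log(27/49).

log(27/49)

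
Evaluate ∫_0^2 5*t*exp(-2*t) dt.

5/4 - 25*exp(-4)/4

Integrate by parts once (u = t, dv = 5*exp(-2*t) dt).
An antiderivative is F(t) = (-10*t - 5)*exp(-2*t)/4.
Then F(2) - F(0) = (-25*exp(-4)/4) - (-5/4) = 5/4 - 25*exp(-4)/4.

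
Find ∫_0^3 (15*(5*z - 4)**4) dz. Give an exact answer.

97245

Let u = 5*z - 4, so du = 5 dz. When z = 0, u = -4; when z = 3, u = 11.
The integral becomes 3·∫ u**4 du from -4 to 11, with antiderivative 3*u**5/5.
Back in z: F(z) = 3*(5*z - 4)**5/5.
Then F(3) - F(0) = (483153/5) - (-3072/5) = 97245.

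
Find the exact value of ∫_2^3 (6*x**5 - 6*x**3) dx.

1135/2

By the power rule, an antiderivative is F(x) = x**6 - 3*x**4/2.
Then F(3) - F(2) = (1215/2) - (40) = 1135/2.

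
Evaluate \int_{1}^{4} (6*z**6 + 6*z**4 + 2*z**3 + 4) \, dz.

By the power rule, an antiderivative is F(z) = 6*z**7/7 + 6*z**5/5 + z**4/2 + 4*z.
Then F(4) - F(1) = (539568/35) - (459/70) = 1078677/70.

1078677/70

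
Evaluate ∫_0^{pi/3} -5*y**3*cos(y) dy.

Integrate by parts 3 times (u = y^3, dv = -5*cos(y) dy).
An antiderivative is F(y) = -5*y**3*sin(y) - 15*y**2*cos(y) + 30*y*sin(y) + 30*cos(y).
Then F(pi/3) - F(0) = (-5*pi**2/6 - 5*sqrt(3)*pi**3/54 + 15 + 5*sqrt(3)*pi) - (30) = -15 - 5*pi**2/6 - 5*sqrt(3)*pi**3/54 + 5*sqrt(3)*pi.

-15 - 5*pi**2/6 - 5*sqrt(3)*pi**3/54 + 5*sqrt(3)*pi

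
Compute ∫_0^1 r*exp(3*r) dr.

Integrate by parts once (u = r, dv = exp(3*r) dr).
An antiderivative is F(r) = (3*r - 1)*exp(3*r)/9.
Then F(1) - F(0) = (2*exp(3)/9) - (-1/9) = 1/9 + 2*exp(3)/9.

1/9 + 2*exp(3)/9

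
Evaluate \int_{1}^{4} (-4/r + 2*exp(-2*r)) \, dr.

-8*log(2) - exp(-8) + exp(-2)

An antiderivative is F(r) = -4*log(r) - exp(-2*r).
Then F(4) - F(1) = (-8*log(2) - exp(-8)) - (-exp(-2)) = -8*log(2) - exp(-8) + exp(-2).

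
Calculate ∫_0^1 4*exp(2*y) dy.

-2 + 2*exp(2)

An antiderivative is F(y) = 2*exp(2*y).
Then F(1) - F(0) = (2*exp(2)) - (2) = -2 + 2*exp(2).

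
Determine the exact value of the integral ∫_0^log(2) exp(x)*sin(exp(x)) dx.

-cos(2) + cos(1)

Let u = exp(x), so du = exp(x) dx. When x = 0, u = 1; when x = log(2), u = 2.
The integral becomes ∫ sin(u) du from 1 to 2, with antiderivative -cos(u).
Back in x: F(x) = -cos(exp(x)).
Then F(log(2)) - F(0) = (-cos(2)) - (-cos(1)) = -cos(2) + cos(1).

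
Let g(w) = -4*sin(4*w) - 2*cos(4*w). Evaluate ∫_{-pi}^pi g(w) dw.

0

An antiderivative is F(w) = -sin(4*w)/2 + cos(4*w).
Then F(pi) - F(-pi) = (1) - (1) = 0.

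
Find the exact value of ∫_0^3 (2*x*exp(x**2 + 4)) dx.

Let u = x**2 + 4, so du = 2*x dx. When x = 0, u = 4; when x = 3, u = 13.
The integral becomes ∫ exp(u) du from 4 to 13, with antiderivative exp(u).
Back in x: F(x) = exp(x**2 + 4).
Then F(3) - F(0) = (exp(13)) - (exp(4)) = -exp(4) + exp(13).

-exp(4) + exp(13)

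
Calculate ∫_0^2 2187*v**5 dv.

Let u = 3*v, so du = 3 dv. When v = 0, u = 0; when v = 2, u = 6.
The integral becomes 3·∫ u**5 du from 0 to 6, with antiderivative u**6/2.
Back in v: F(v) = 729*v**6/2.
Then F(2) - F(0) = (23328) - (0) = 23328.

23328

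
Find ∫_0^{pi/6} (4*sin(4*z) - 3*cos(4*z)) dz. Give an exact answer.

3/2 - 3*sqrt(3)/8

An antiderivative is F(z) = -3*sin(4*z)/4 - cos(4*z).
Then F(pi/6) - F(0) = (1/2 - 3*sqrt(3)/8) - (-1) = 3/2 - 3*sqrt(3)/8.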